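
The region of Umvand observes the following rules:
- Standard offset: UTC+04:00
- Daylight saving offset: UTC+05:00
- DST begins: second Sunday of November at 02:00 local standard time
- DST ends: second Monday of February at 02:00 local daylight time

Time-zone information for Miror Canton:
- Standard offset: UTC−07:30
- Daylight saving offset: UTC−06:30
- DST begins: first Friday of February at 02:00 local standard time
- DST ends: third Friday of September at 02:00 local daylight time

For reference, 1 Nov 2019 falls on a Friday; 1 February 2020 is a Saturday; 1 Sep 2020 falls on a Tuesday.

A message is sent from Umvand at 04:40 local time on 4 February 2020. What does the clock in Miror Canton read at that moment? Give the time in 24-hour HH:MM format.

16:10

1 November 2019 is a Friday, so the first Sunday is November 3 and the second is November 10.
1 February 2020 is a Saturday, so the first Monday is February 3 and the second is February 10.
4 February 2020 falls between 10 November 2019 and 10 February 2020, so daylight saving is in effect and Umvand is at UTC+05:00.
04:40 Umvand − 5h = 23:40 UTC (rolling into the previous day, 3 February 2020).
1 February 2020 is a Saturday, so the first Friday is February 7.
1 September 2020 is a Tuesday, so the first Friday is September 4 and the third is September 18.
At the standard offset (UTC−07:30), 23:40 UTC − 7h30m = 16:10 Miror Canton standard time.
The standard-time date in Miror Canton, 3 February 2020, does not fall between 7 February and 18 September, so daylight saving is not in effect and Miror Canton is at UTC−07:30.
23:40 UTC − 7h30m = 16:10 Miror Canton.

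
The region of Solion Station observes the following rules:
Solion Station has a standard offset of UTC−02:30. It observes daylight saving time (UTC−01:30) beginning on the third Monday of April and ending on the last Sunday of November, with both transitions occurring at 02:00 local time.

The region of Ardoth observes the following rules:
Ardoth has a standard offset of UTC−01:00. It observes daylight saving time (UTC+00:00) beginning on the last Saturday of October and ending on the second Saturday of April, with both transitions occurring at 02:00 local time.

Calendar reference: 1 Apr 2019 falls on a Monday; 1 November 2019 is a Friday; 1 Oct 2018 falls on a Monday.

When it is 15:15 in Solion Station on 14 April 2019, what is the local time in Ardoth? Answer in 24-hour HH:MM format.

1 April 2019 is a Monday, so the first Monday is April 1 and the third is April 15.
1 November 2019 is a Friday, so Sundays fall on 3, 10, 17, 24; the last is November 24.
14 April 2019 is outside the daylight-saving period (15 April – 24 November), so Solion Station is on standard time, UTC−02:30.
15:15 Solion Station + 2h30m = 17:45 UTC.
1 October 2018 is a Monday, so Saturdays fall on 6, 13, 20, 27; the last is October 27.
1 April 2019 is a Monday, so the first Saturday is April 6 and the second is April 13.
At the standard offset (UTC−01:00), 17:45 UTC − 1h = 16:45 Ardoth standard time.
The standard-time date in Ardoth, 14 April 2019, is outside the daylight-saving period (27 October 2018 – 13 April 2019), so Ardoth is on standard time, UTC−01:00.
17:45 UTC − 1h = 16:45 Ardoth.

16:45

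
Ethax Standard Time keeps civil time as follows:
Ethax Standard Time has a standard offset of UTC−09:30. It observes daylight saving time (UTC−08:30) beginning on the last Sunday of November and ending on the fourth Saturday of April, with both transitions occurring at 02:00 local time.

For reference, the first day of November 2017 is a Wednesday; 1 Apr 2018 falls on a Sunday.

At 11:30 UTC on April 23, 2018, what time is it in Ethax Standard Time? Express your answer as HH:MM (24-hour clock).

03:00

1 November 2017 is a Wednesday, so Sundays fall on 5, 12, 19, 26; the last is November 26.
1 April 2018 is a Sunday, so the first Saturday is April 7 and the fourth is April 28.
At the standard offset (UTC−09:30), 11:30 UTC − 9h30m = 02:00 Ethax Standard Time standard time.
Daylight saving runs 26 November 2017 – 28 April 2018; the standard-time date in Ethax Standard Time, April 23, 2018, is inside that window, so Ethax Standard Time is at UTC−08:30.
11:30 UTC − 8h30m = 03:00 local.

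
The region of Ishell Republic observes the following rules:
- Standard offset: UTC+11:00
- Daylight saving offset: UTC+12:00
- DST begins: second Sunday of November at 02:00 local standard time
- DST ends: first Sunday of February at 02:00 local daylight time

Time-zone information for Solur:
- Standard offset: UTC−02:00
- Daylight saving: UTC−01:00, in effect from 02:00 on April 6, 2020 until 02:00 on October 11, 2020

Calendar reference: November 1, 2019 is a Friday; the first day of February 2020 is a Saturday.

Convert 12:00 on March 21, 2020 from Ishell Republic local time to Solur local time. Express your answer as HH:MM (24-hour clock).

1 November 2019 is a Friday, so the first Sunday is November 3 and the second is November 10.
1 February 2020 is a Saturday, so the first Sunday is February 2.
March 21, 2020 is outside the daylight-saving period (10 November 2019 – 2 February 2020), so Ishell Republic is on standard time, UTC+11:00.
12:00 Ishell Republic − 11h = 01:00 UTC.
At the standard offset (UTC−02:00), 01:00 UTC − 2h = 23:00 Solur standard time (rolling into the previous day, 20 March 2020).
Daylight saving runs 6 April – 11 October; the standard-time date in Solur, March 20, 2020, is outside that window, so Solur is on standard time at UTC−02:00.
01:00 UTC − 2h = 23:00 Solur (rolling into the previous day, 20 March 2020).

23:00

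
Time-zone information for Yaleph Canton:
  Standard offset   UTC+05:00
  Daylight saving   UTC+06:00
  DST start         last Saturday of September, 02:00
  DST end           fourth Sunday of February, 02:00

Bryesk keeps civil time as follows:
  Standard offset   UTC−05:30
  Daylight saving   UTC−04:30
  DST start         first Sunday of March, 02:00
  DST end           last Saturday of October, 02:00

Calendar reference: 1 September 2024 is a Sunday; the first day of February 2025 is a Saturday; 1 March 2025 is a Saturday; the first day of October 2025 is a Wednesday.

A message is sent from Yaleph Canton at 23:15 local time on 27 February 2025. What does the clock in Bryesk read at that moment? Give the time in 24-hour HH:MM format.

12:45

1 September 2024 is a Sunday, so Saturdays fall on 7, 14, 21, 28; the last is September 28.
1 February 2025 is a Saturday, so the first Sunday is February 2 and the fourth is February 23.
27 February 2025 is outside the daylight-saving period (28 September 2024 – 23 February 2025), so Yaleph Canton is on standard time, UTC+05:00.
23:15 Yaleph Canton − 5h = 18:15 UTC.
1 March 2025 is a Saturday, so the first Sunday is March 2.
1 October 2025 is a Wednesday, so Saturdays fall on 4, 11, 18, 25; the last is October 25.
At the standard offset (UTC−05:30), 18:15 UTC − 5h30m = 12:45 Bryesk standard time.
Daylight saving runs 2 March – 25 October; the standard-time date in Bryesk, 27 February 2025, is outside that window, so Bryesk is on standard time at UTC−05:30.
18:15 UTC − 5h30m = 12:45 Bryesk.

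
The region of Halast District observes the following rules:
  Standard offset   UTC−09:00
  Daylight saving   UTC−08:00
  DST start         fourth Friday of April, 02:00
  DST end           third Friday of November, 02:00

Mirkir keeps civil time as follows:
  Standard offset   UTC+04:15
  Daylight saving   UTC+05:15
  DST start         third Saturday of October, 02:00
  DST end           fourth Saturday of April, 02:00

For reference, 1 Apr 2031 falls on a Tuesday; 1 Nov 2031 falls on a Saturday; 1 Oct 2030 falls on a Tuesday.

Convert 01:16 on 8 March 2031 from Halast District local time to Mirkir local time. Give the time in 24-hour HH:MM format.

15:31

1 April 2031 is a Tuesday, so the first Friday is April 4 and the fourth is April 25.
1 November 2031 is a Saturday, so the first Friday is November 7 and the third is November 21.
8 March 2031 is outside the daylight-saving period (25 April – 21 November), so Halast District is on standard time, UTC−09:00.
01:16 Halast District + 9h = 10:16 UTC.
1 October 2030 is a Tuesday, so the first Saturday is October 5 and the third is October 19.
1 April 2031 is a Tuesday, so the first Saturday is April 5 and the fourth is April 26.
At the standard offset (UTC+04:15), 10:16 UTC + 4h15m = 14:31 Mirkir standard time.
Daylight saving runs 19 October 2030 – 26 April 2031; the standard-time date in Mirkir, 8 March 2031, is inside that window, so Mirkir is at UTC+05:15.
10:16 UTC + 5h15m = 15:31 Mirkir.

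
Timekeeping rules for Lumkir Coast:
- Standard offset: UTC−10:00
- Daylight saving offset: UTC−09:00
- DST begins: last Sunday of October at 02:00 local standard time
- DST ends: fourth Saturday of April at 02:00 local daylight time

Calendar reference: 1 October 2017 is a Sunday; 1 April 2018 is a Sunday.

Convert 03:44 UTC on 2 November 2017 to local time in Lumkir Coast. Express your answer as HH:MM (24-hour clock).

1 October 2017 is a Sunday, so Sundays fall on 1, 8, 15, 22, 29; the last is October 29.
1 April 2018 is a Sunday, so the first Saturday is April 7 and the fourth is April 28.
At the standard offset (UTC−10:00), 03:44 UTC − 10h = 17:44 Lumkir Coast standard time (rolling into the previous day, 1 November 2017).
The standard-time date in Lumkir Coast, 1 November 2017, lies within the daylight-saving period (29 October 2017 – 28 April 2018), so Lumkir Coast is on daylight time, UTC−09:00.
03:44 UTC − 9h = 18:44 local (rolling into the previous day, 1 November 2017).

18:44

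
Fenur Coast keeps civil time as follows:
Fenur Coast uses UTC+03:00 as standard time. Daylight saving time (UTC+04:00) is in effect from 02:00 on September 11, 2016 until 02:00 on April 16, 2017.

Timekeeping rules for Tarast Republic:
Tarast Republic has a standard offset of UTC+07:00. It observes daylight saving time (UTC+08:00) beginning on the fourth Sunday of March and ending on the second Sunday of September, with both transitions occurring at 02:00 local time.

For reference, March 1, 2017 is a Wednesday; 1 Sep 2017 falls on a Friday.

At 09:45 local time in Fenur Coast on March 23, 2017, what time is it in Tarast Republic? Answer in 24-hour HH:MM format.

March 23, 2017 falls between 11 September 2016 and 16 April 2017, so daylight saving is in effect and Fenur Coast is at UTC+04:00.
09:45 Fenur Coast − 4h = 05:45 UTC.
1 March 2017 is a Wednesday, so the first Sunday is March 5 and the fourth is March 26.
1 September 2017 is a Friday, so the first Sunday is September 3 and the second is September 10.
At the standard offset (UTC+07:00), 05:45 UTC + 7h = 12:45 Tarast Republic standard time.
Daylight saving runs 26 March – 10 September; the standard-time date in Tarast Republic, March 23, 2017, is outside that window, so Tarast Republic is on standard time at UTC+07:00.
05:45 UTC + 7h = 12:45 Tarast Republic.

12:45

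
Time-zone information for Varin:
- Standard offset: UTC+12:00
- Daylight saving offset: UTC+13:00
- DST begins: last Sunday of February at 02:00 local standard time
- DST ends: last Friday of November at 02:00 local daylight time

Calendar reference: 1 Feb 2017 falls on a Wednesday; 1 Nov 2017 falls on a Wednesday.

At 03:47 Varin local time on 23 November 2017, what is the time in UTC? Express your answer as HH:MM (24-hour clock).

1 February 2017 is a Wednesday, so Sundays fall on 5, 12, 19, 26; the last is February 26.
1 November 2017 is a Wednesday, so Fridays fall on 3, 10, 17, 24; the last is November 24.
Daylight saving runs 26 February – 24 November; 23 November 2017 is inside that window, so Varin is at UTC+13:00.
03:47 local − 13h = 14:47 UTC (rolling into the previous day, 22 November 2017).

14:47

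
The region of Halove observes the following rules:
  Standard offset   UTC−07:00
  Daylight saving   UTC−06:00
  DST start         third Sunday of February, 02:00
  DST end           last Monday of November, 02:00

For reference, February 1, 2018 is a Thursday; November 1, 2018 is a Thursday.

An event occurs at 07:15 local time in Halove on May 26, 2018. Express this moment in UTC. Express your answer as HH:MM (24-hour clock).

1 February 2018 is a Thursday, so the first Sunday is February 4 and the third is February 18.
1 November 2018 is a Thursday, so Mondays fall on 5, 12, 19, 26; the last is November 26.
May 26, 2018 lies within the daylight-saving period (18 February – 26 November), so Halove is on daylight time, UTC−06:00.
07:15 local + 6h = 13:15 UTC.

13:15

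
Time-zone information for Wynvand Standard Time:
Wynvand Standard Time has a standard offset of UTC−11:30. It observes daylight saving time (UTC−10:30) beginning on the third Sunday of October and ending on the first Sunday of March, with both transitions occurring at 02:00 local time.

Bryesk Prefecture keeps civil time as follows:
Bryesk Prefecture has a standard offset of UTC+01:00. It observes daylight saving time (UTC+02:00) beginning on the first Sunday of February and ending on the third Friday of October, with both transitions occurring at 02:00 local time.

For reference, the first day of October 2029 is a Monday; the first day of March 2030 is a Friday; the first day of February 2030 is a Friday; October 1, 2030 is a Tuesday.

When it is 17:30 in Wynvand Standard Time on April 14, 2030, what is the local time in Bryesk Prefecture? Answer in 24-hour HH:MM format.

1 October 2029 is a Monday, so the first Sunday is October 7 and the third is October 21.
1 March 2030 is a Friday, so the first Sunday is March 3.
April 14, 2030 does not fall between 21 October 2029 and 3 March 2030, so daylight saving is not in effect and Wynvand Standard Time is at UTC−11:30.
17:30 Wynvand Standard Time + 11h30m = 05:00 UTC (rolling into the next day, 15 April 2030).
1 February 2030 is a Friday, so the first Sunday is February 3.
1 October 2030 is a Tuesday, so the first Friday is October 4 and the third is October 18.
At the standard offset (UTC+01:00), 05:00 UTC + 1h = 06:00 Bryesk Prefecture standard time.
The standard-time date in Bryesk Prefecture, April 15, 2030, falls between 3 February and 18 October, so daylight saving is in effect and Bryesk Prefecture is at UTC+02:00.
05:00 UTC + 2h = 07:00 Bryesk Prefecture.

07:00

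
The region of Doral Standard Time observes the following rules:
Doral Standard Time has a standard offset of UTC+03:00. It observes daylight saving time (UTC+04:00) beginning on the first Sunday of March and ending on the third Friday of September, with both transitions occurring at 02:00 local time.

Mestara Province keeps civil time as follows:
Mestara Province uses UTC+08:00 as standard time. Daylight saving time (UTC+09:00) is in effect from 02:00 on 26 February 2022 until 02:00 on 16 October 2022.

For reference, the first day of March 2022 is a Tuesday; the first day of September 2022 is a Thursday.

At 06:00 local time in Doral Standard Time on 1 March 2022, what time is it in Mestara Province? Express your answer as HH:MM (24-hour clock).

1 March 2022 is a Tuesday, so the first Sunday is March 6.
1 September 2022 is a Thursday, so the first Friday is September 2 and the third is September 16.
Daylight saving runs 6 March – 16 September; 1 March 2022 is outside that window, so Doral Standard Time is on standard time at UTC+03:00.
06:00 Doral Standard Time − 3h = 03:00 UTC.
At the standard offset (UTC+08:00), 03:00 UTC + 8h = 11:00 Mestara Province standard time.
The standard-time date in Mestara Province, 1 March 2022, lies within the daylight-saving period (26 February – 16 October), so Mestara Province is on daylight time, UTC+09:00.
03:00 UTC + 9h = 12:00 Mestara Province.

12:00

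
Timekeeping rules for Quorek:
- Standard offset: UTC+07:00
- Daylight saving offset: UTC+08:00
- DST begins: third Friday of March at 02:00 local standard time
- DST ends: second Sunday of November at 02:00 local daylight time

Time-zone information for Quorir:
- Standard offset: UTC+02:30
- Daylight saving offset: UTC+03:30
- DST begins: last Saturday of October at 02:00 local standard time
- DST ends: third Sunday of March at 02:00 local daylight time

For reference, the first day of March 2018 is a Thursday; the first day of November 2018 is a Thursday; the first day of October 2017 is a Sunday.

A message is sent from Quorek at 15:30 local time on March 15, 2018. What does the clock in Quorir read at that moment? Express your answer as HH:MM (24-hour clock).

1 March 2018 is a Thursday, so the first Friday is March 2 and the third is March 16.
1 November 2018 is a Thursday, so the first Sunday is November 4 and the second is November 11.
Daylight saving runs 16 March – 11 November; March 15, 2018 is outside that window, so Quorek is on standard time at UTC+07:00.
15:30 Quorek − 7h = 08:30 UTC.
1 October 2017 is a Sunday, so Saturdays fall on 7, 14, 21, 28; the last is October 28.
1 March 2018 is a Thursday, so the first Sunday is March 4 and the third is March 18.
At the standard offset (UTC+02:30), 08:30 UTC + 2h30m = 11:00 Quorir standard time.
The standard-time date in Quorir, March 15, 2018, falls between 28 October 2017 and 18 March 2018, so daylight saving is in effect and Quorir is at UTC+03:30.
08:30 UTC + 3h30m = 12:00 Quorir.

12:00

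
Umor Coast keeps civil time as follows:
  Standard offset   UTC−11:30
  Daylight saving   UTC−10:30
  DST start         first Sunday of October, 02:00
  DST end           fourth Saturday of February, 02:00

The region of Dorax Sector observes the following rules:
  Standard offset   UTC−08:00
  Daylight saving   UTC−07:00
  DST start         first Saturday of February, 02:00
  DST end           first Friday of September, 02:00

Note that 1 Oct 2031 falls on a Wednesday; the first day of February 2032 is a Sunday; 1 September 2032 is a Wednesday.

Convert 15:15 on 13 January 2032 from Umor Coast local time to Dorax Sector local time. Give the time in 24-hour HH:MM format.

1 October 2031 is a Wednesday, so the first Sunday is October 5.
1 February 2032 is a Sunday, so the first Saturday is February 7 and the fourth is February 28.
Daylight saving runs 5 October 2031 – 28 February 2032; 13 January 2032 is inside that window, so Umor Coast is at UTC−10:30.
15:15 Umor Coast + 10h30m = 01:45 UTC (rolling into the next day, 14 January 2032).
1 February 2032 is a Sunday, so the first Saturday is February 7.
1 September 2032 is a Wednesday, so the first Friday is September 3.
At the standard offset (UTC−08:00), 01:45 UTC − 8h = 17:45 Dorax Sector standard time (rolling into the previous day, 13 January 2032).
The standard-time date in Dorax Sector, 13 January 2032, is outside the daylight-saving period (7 February – 3 September), so Dorax Sector is on standard time, UTC−08:00.
01:45 UTC − 8h = 17:45 Dorax Sector (rolling into the previous day, 13 January 2032).

17:45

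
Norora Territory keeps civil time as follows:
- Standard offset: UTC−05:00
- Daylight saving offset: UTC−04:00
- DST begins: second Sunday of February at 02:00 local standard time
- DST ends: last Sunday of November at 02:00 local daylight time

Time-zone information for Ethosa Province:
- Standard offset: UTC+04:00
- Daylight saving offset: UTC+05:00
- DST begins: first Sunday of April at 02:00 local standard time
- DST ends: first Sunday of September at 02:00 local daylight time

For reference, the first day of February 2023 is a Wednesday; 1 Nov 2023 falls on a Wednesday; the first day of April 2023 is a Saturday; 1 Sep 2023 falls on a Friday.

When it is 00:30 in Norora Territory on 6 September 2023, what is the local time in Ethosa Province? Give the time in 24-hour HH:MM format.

08:30

1 February 2023 is a Wednesday, so the first Sunday is February 5 and the second is February 12.
1 November 2023 is a Wednesday, so Sundays fall on 5, 12, 19, 26; the last is November 26.
6 September 2023 lies within the daylight-saving period (12 February – 26 November), so Norora Territory is on daylight time, UTC−04:00.
00:30 Norora Territory + 4h = 04:30 UTC.
1 April 2023 is a Saturday, so the first Sunday is April 2.
1 September 2023 is a Friday, so the first Sunday is September 3.
At the standard offset (UTC+04:00), 04:30 UTC + 4h = 08:30 Ethosa Province standard time.
Daylight saving runs 2 April – 3 September; the standard-time date in Ethosa Province, 6 September 2023, is outside that window, so Ethosa Province is on standard time at UTC+04:00.
04:30 UTC + 4h = 08:30 Ethosa Province.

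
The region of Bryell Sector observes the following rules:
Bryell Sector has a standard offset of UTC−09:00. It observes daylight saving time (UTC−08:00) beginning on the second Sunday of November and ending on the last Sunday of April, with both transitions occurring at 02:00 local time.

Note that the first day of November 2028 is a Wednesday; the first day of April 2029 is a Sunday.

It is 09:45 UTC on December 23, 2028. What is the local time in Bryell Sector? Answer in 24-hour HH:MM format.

01:45

1 November 2028 is a Wednesday, so the first Sunday is November 5 and the second is November 12.
1 April 2029 is a Sunday, so Sundays fall on 1, 8, 15, 22, 29; the last is April 29.
At the standard offset (UTC−09:00), 09:45 UTC − 9h = 00:45 Bryell Sector standard time.
Daylight saving runs 12 November 2028 – 29 April 2029; the standard-time date in Bryell Sector, December 23, 2028, is inside that window, so Bryell Sector is at UTC−08:00.
09:45 UTC − 8h = 01:45 local.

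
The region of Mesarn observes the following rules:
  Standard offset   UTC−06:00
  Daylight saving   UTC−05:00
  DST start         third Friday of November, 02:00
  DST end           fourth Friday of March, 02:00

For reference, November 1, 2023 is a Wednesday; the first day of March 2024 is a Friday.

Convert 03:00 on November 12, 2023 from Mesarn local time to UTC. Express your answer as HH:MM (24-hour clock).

09:00

1 November 2023 is a Wednesday, so the first Friday is November 3 and the third is November 17.
1 March 2024 is a Friday, so the first Friday is March 1 and the fourth is March 22.
November 12, 2023 does not fall between 17 November 2023 and 22 March 2024, so daylight saving is not in effect and Mesarn is at UTC−06:00.
03:00 local + 6h = 09:00 UTC.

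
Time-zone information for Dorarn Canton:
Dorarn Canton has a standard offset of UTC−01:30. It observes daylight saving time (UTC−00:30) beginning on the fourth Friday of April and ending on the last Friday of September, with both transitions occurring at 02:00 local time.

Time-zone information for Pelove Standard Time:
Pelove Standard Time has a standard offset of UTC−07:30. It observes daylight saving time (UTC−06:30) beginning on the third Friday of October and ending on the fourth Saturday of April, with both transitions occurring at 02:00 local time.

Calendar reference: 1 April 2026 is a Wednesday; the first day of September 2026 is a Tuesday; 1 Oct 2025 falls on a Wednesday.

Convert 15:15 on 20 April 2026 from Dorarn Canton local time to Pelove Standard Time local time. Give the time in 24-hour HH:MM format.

1 April 2026 is a Wednesday, so the first Friday is April 3 and the fourth is April 24.
1 September 2026 is a Tuesday, so Fridays fall on 4, 11, 18, 25; the last is September 25.
20 April 2026 is outside the daylight-saving period (24 April – 25 September), so Dorarn Canton is on standard time, UTC−01:30.
15:15 Dorarn Canton + 1h30m = 16:45 UTC.
1 October 2025 is a Wednesday, so the first Friday is October 3 and the third is October 17.
1 April 2026 is a Wednesday, so the first Saturday is April 4 and the fourth is April 25.
At the standard offset (UTC−07:30), 16:45 UTC − 7h30m = 09:15 Pelove Standard Time standard time.
The standard-time date in Pelove Standard Time, 20 April 2026, falls between 17 October 2025 and 25 April 2026, so daylight saving is in effect and Pelove Standard Time is at UTC−06:30.
16:45 UTC − 6h30m = 10:15 Pelove Standard Time.

10:15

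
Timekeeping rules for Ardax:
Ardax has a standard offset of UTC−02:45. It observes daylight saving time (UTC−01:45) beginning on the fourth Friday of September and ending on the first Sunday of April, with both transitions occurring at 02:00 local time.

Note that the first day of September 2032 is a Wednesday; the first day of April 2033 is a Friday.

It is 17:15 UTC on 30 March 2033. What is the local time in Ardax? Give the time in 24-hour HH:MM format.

1 September 2032 is a Wednesday, so the first Friday is September 3 and the fourth is September 24.
1 April 2033 is a Friday, so the first Sunday is April 3.
At the standard offset (UTC−02:45), 17:15 UTC − 2h45m = 14:30 Ardax standard time.
The standard-time date in Ardax, 30 March 2033, falls between 24 September 2032 and 3 April 2033, so daylight saving is in effect and Ardax is at UTC−01:45.
17:15 UTC − 1h45m = 15:30 local.

15:30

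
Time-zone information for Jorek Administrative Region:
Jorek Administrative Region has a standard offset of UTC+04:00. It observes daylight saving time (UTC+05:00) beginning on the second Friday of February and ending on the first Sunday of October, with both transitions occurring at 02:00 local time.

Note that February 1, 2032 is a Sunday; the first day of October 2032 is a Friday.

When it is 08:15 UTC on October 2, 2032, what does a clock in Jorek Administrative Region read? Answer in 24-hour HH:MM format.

13:15

1 February 2032 is a Sunday, so the first Friday is February 6 and the second is February 13.
1 October 2032 is a Friday, so the first Sunday is October 3.
At the standard offset (UTC+04:00), 08:15 UTC + 4h = 12:15 Jorek Administrative Region standard time.
The standard-time date in Jorek Administrative Region, October 2, 2032, lies within the daylight-saving period (13 February – 3 October), so Jorek Administrative Region is on daylight time, UTC+05:00.
08:15 UTC + 5h = 13:15 local.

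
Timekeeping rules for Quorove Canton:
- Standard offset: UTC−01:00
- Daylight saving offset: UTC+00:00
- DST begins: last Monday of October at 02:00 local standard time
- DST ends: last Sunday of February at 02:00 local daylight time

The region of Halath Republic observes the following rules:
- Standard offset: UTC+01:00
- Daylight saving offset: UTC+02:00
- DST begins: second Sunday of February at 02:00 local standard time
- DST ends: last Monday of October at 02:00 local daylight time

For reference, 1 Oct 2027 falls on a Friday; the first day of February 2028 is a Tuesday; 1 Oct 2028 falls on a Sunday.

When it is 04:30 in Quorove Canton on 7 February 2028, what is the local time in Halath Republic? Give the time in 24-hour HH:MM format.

1 October 2027 is a Friday, so Mondays fall on 4, 11, 18, 25; the last is October 25.
1 February 2028 is a Tuesday, so Sundays fall on 6, 13, 20, 27; the last is February 27.
7 February 2028 falls between 25 October 2027 and 27 February 2028, so daylight saving is in effect and Quorove Canton is at UTC+00:00.
04:30 Quorove Canton − 0h = 04:30 UTC.
1 February 2028 is a Tuesday, so the first Sunday is February 6 and the second is February 13.
1 October 2028 is a Sunday, so Mondays fall on 2, 9, 16, 23, 30; the last is October 30.
At the standard offset (UTC+01:00), 04:30 UTC + 1h = 05:30 Halath Republic standard time.
The standard-time date in Halath Republic, 7 February 2028, does not fall between 13 February and 30 October, so daylight saving is not in effect and Halath Republic is at UTC+01:00.
04:30 UTC + 1h = 05:30 Halath Republic.

05:30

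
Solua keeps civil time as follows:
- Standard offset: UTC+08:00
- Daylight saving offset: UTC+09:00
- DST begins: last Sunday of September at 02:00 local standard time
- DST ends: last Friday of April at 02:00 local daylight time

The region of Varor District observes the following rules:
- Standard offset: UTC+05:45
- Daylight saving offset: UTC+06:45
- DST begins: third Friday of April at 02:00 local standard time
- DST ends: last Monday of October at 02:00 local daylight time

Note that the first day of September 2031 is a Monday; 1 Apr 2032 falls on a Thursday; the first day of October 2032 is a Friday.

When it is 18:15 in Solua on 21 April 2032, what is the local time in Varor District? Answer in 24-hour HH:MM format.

1 September 2031 is a Monday, so Sundays fall on 7, 14, 21, 28; the last is September 28.
1 April 2032 is a Thursday, so Fridays fall on 2, 9, 16, 23, 30; the last is April 30.
21 April 2032 falls between 28 September 2031 and 30 April 2032, so daylight saving is in effect and Solua is at UTC+09:00.
18:15 Solua − 9h = 09:15 UTC.
1 April 2032 is a Thursday, so the first Friday is April 2 and the third is April 16.
1 October 2032 is a Friday, so Mondays fall on 4, 11, 18, 25; the last is October 25.
At the standard offset (UTC+05:45), 09:15 UTC + 5h45m = 15:00 Varor District standard time.
The standard-time date in Varor District, 21 April 2032, lies within the daylight-saving period (16 April – 25 October), so Varor District is on daylight time, UTC+06:45.
09:15 UTC + 6h45m = 16:00 Varor District.

16:00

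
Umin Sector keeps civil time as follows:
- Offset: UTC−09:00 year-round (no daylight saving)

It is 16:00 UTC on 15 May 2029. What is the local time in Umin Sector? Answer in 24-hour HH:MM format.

Umin Sector has no daylight saving, so its offset is UTC−09:00 year-round.
16:00 UTC − 9h = 07:00 local.

07:00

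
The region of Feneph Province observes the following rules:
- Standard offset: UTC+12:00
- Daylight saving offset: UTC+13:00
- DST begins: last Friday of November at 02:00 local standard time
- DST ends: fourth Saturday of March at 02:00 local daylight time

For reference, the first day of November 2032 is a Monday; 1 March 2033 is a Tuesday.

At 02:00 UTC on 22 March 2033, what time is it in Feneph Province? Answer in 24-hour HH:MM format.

1 November 2032 is a Monday, so Fridays fall on 5, 12, 19, 26; the last is November 26.
1 March 2033 is a Tuesday, so the first Saturday is March 5 and the fourth is March 26.
At the standard offset (UTC+12:00), 02:00 UTC + 12h = 14:00 Feneph Province standard time.
The standard-time date in Feneph Province, 22 March 2033, falls between 26 November 2032 and 26 March 2033, so daylight saving is in effect and Feneph Province is at UTC+13:00.
02:00 UTC + 13h = 15:00 local.

15:00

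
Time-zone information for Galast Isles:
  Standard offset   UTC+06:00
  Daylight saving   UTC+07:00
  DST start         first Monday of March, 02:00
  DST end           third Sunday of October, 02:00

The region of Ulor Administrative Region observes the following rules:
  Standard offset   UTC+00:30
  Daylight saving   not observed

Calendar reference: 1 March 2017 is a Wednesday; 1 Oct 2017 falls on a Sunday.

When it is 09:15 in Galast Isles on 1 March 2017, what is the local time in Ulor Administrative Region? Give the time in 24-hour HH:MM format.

03:45

1 March 2017 is a Wednesday, so the first Monday is March 6.
1 October 2017 is a Sunday, so the first Sunday is October 1 and the third is October 15.
1 March 2017 is outside the daylight-saving period (6 March – 15 October), so Galast Isles is on standard time, UTC+06:00.
09:15 Galast Isles − 6h = 03:15 UTC.
Ulor Administrative Region has no daylight saving, so its offset is UTC+00:30 year-round.
03:15 UTC + 0h30m = 03:45 Ulor Administrative Region.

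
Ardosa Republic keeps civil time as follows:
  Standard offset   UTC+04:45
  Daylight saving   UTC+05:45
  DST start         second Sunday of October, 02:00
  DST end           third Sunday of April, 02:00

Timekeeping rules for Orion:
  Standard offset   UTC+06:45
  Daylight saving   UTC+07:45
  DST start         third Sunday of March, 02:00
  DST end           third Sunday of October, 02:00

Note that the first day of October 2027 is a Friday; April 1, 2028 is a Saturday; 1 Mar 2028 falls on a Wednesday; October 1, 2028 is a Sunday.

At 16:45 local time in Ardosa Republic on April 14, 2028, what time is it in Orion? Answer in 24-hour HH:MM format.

1 October 2027 is a Friday, so the first Sunday is October 3 and the second is October 10.
1 April 2028 is a Saturday, so the first Sunday is April 2 and the third is April 16.
Daylight saving runs 10 October 2027 – 16 April 2028; April 14, 2028 is inside that window, so Ardosa Republic is at UTC+05:45.
16:45 Ardosa Republic − 5h45m = 11:00 UTC.
1 March 2028 is a Wednesday, so the first Sunday is March 5 and the third is March 19.
1 October 2028 is a Sunday, so the first Sunday is October 1 and the third is October 15.
At the standard offset (UTC+06:45), 11:00 UTC + 6h45m = 17:45 Orion standard time.
The standard-time date in Orion, April 14, 2028, lies within the daylight-saving period (19 March – 15 October), so Orion is on daylight time, UTC+07:45.
11:00 UTC + 7h45m = 18:45 Orion.

18:45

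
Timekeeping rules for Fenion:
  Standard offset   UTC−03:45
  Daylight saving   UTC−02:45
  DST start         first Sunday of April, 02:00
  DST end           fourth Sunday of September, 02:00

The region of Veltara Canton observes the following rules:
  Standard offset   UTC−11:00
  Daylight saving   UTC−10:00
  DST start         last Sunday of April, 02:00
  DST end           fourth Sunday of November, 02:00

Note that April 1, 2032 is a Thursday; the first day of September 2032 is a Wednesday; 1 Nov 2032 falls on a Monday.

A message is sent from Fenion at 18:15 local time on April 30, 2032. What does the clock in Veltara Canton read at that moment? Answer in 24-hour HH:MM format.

11:00

1 April 2032 is a Thursday, so the first Sunday is April 4.
1 September 2032 is a Wednesday, so the first Sunday is September 5 and the fourth is September 26.
April 30, 2032 falls between 4 April and 26 September, so daylight saving is in effect and Fenion is at UTC−02:45.
18:15 Fenion + 2h45m = 21:00 UTC.
1 April 2032 is a Thursday, so Sundays fall on 4, 11, 18, 25; the last is April 25.
1 November 2032 is a Monday, so the first Sunday is November 7 and the fourth is November 28.
At the standard offset (UTC−11:00), 21:00 UTC − 11h = 10:00 Veltara Canton standard time.
Daylight saving runs 25 April – 28 November; the standard-time date in Veltara Canton, April 30, 2032, is inside that window, so Veltara Canton is at UTC−10:00.
21:00 UTC − 10h = 11:00 Veltara Canton.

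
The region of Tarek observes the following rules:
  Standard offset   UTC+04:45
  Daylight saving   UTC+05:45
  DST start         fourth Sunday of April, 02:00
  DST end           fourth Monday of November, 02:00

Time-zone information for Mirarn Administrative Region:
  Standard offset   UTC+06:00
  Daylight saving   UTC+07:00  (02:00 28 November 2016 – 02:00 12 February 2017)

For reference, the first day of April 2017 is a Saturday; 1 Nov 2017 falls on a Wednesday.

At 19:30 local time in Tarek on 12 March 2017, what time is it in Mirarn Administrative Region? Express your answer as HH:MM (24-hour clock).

1 April 2017 is a Saturday, so the first Sunday is April 2 and the fourth is April 23.
1 November 2017 is a Wednesday, so the first Monday is November 6 and the fourth is November 27.
Daylight saving runs 23 April – 27 November; 12 March 2017 is outside that window, so Tarek is on standard time at UTC+04:45.
19:30 Tarek − 4h45m = 14:45 UTC.
At the standard offset (UTC+06:00), 14:45 UTC + 6h = 20:45 Mirarn Administrative Region standard time.
Daylight saving runs 28 November 2016 – 12 February 2017; the standard-time date in Mirarn Administrative Region, 12 March 2017, is outside that window, so Mirarn Administrative Region is on standard time at UTC+06:00.
14:45 UTC + 6h = 20:45 Mirarn Administrative Region.

20:45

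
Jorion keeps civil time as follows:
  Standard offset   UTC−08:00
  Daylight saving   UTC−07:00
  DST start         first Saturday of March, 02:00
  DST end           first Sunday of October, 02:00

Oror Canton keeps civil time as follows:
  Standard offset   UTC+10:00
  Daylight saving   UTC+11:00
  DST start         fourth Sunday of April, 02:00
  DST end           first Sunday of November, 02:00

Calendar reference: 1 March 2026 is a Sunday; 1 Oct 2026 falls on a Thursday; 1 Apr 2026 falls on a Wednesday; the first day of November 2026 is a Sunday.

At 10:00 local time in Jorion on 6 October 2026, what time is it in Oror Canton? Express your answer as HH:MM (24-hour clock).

1 March 2026 is a Sunday, so the first Saturday is March 7.
1 October 2026 is a Thursday, so the first Sunday is October 4.
6 October 2026 is outside the daylight-saving period (7 March – 4 October), so Jorion is on standard time, UTC−08:00.
10:00 Jorion + 8h = 18:00 UTC.
1 April 2026 is a Wednesday, so the first Sunday is April 5 and the fourth is April 26.
1 November 2026 is a Sunday, so the first Sunday is November 1.
At the standard offset (UTC+10:00), 18:00 UTC + 10h = 04:00 Oror Canton standard time (rolling into the next day, 7 October 2026).
Daylight saving runs 26 April – 1 November; the standard-time date in Oror Canton, 7 October 2026, is inside that window, so Oror Canton is at UTC+11:00.
18:00 UTC + 11h = 05:00 Oror Canton (rolling into the next day, 7 October 2026).

05:00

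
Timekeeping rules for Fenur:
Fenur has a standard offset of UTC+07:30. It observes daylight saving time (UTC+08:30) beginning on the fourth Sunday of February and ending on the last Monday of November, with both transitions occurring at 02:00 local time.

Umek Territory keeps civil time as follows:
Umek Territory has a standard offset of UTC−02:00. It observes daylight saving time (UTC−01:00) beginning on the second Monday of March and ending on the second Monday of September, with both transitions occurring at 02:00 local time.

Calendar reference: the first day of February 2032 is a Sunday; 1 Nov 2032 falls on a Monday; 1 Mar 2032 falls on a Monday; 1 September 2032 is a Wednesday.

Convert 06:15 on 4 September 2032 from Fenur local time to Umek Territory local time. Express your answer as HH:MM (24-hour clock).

20:45

1 February 2032 is a Sunday, so the first Sunday is February 1 and the fourth is February 22.
1 November 2032 is a Monday, so Mondays fall on 1, 8, 15, 22, 29; the last is November 29.
4 September 2032 lies within the daylight-saving period (22 February – 29 November), so Fenur is on daylight time, UTC+08:30.
06:15 Fenur − 8h30m = 21:45 UTC (rolling into the previous day, 3 September 2032).
1 March 2032 is a Monday, so the first Monday is March 1 and the second is March 8.
1 September 2032 is a Wednesday, so the first Monday is September 6 and the second is September 13.
At the standard offset (UTC−02:00), 21:45 UTC − 2h = 19:45 Umek Territory standard time.
The standard-time date in Umek Territory, 3 September 2032, falls between 8 March and 13 September, so daylight saving is in effect and Umek Territory is at UTC−01:00.
21:45 UTC − 1h = 20:45 Umek Territory.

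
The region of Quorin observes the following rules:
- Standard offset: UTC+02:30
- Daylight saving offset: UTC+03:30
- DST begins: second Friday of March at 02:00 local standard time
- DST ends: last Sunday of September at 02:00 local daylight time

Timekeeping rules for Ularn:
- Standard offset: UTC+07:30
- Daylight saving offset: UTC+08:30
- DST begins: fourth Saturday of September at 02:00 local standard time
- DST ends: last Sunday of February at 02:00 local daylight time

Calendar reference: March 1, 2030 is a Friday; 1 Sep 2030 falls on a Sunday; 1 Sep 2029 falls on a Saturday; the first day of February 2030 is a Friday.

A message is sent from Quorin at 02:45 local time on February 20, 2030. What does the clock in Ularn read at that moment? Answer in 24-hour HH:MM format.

1 March 2030 is a Friday, so the first Friday is March 1 and the second is March 8.
1 September 2030 is a Sunday, so Sundays fall on 1, 8, 15, 22, 29; the last is September 29.
February 20, 2030 does not fall between 8 March and 29 September, so daylight saving is not in effect and Quorin is at UTC+02:30.
02:45 Quorin − 2h30m = 00:15 UTC.
1 September 2029 is a Saturday, so the first Saturday is September 1 and the fourth is September 22.
1 February 2030 is a Friday, so Sundays fall on 3, 10, 17, 24; the last is February 24.
At the standard offset (UTC+07:30), 00:15 UTC + 7h30m = 07:45 Ularn standard time.
Daylight saving runs 22 September 2029 – 24 February 2030; the standard-time date in Ularn, February 20, 2030, is inside that window, so Ularn is at UTC+08:30.
00:15 UTC + 8h30m = 08:45 Ularn.

08:45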